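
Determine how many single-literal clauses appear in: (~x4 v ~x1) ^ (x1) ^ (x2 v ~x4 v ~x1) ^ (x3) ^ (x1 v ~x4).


A unit clause contains exactly one literal.
Unit clauses found: (x1), (x3).
Count = 2.

2


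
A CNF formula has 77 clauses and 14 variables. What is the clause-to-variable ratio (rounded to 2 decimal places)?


Clause-to-variable ratio = clauses / variables.
77 / 14 = 5.5.

5.5


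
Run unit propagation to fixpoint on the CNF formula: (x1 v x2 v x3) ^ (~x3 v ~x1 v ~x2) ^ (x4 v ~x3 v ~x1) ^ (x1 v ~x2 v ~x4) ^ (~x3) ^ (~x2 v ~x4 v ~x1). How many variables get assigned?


Unit propagation repeatedly assigns the literal in any unit clause, then simplifies.
Assignments in order: x3 = F.
No further unit clauses remain.
Total variables assigned = 1.

1


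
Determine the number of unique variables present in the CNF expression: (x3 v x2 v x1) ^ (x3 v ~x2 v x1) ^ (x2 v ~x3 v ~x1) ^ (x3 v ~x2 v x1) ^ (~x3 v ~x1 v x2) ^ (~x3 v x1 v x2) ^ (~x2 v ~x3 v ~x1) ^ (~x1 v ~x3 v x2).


Identify each distinct variable in the formula.
Variables found: x1, x2, x3.
Total distinct variables = 3.

3


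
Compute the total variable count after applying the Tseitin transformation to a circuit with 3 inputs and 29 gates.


The Tseitin transformation introduces one auxiliary variable per gate.
Total variables = inputs + gates = 3 + 29 = 32.

32


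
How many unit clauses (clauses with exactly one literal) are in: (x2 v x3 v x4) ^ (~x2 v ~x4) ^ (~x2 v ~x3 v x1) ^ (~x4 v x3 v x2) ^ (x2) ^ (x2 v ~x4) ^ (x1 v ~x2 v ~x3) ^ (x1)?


A unit clause contains exactly one literal.
Unit clauses found: (x2), (x1).
Count = 2.

2


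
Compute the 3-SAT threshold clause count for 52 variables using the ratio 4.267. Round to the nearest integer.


The 3-SAT phase transition occurs at approximately 4.267 clauses per variable.
m = 4.267 * 52 = 221.884.
Rounded to nearest integer: 222.

222


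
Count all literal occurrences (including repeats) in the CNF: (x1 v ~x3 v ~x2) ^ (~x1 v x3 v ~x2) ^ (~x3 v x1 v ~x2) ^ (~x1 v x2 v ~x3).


Clause lengths: 3, 3, 3, 3.
Sum = 3 + 3 + 3 + 3 = 12.

12


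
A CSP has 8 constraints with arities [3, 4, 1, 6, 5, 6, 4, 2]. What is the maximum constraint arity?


The arities are: 3, 4, 1, 6, 5, 6, 4, 2.
Scan for the maximum value.
Maximum arity = 6.

6


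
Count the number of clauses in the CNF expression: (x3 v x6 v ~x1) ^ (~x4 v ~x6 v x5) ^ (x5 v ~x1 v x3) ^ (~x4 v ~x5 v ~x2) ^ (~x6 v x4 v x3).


Each group enclosed in parentheses joined by ^ is one clause.
Counting the conjuncts: 5 clauses.

5


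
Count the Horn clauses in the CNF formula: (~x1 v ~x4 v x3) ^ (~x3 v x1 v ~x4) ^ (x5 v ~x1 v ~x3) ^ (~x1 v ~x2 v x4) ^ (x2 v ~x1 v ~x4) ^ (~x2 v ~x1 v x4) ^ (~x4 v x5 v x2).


A Horn clause has at most one positive literal.
Clause 1: 1 positive lit(s) -> Horn
Clause 2: 1 positive lit(s) -> Horn
Clause 3: 1 positive lit(s) -> Horn
Clause 4: 1 positive lit(s) -> Horn
Clause 5: 1 positive lit(s) -> Horn
Clause 6: 1 positive lit(s) -> Horn
Clause 7: 2 positive lit(s) -> not Horn
Total Horn clauses = 6.

6


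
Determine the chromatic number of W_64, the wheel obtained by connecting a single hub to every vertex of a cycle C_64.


W_64 consists of the cycle C_64 together with a hub vertex adjacent to every cycle vertex.
The cycle C_64 needs 2 colors (even cycle -> 2).
The hub is adjacent to every cycle vertex, so it must receive a new color distinct from all of them.
Chromatic number = 2 + 1 = 3.

3


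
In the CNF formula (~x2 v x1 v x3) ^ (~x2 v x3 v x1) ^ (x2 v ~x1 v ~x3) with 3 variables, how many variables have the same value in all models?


Find all satisfying assignments: 6 model(s).
Check which variables have the same value in every model.
No variable is fixed across all models.
Backbone size = 0.

0


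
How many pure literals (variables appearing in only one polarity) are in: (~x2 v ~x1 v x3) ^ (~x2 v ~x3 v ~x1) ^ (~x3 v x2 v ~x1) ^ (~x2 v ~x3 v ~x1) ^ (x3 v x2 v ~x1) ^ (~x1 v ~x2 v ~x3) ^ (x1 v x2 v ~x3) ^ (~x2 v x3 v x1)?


A pure literal appears in only one polarity across all clauses.
No pure literals found.
Count = 0.

0


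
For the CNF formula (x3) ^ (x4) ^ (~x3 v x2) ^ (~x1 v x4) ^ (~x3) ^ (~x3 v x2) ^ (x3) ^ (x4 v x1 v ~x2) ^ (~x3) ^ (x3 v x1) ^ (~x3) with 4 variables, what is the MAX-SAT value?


Enumerate all 16 truth assignments.
For each, count how many of the 11 clauses are satisfied.
The formula is not fully satisfiable, so the maximum is below 11.
Maximum simultaneously satisfiable clauses = 9.

9


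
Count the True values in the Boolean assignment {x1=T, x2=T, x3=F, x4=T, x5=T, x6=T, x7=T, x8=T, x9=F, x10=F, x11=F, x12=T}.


The weight is the number of variables assigned True.
True variables: x1, x2, x4, x5, x6, x7, x8, x12.
Weight = 8.

8


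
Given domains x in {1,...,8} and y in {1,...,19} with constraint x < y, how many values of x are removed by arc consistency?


For the constraint x < y, x needs a supporting value in y's domain.
x can be at most 18 (one less than y's maximum).
Valid x values from domain: 8 out of 8.
Pruned = 8 - 8 = 0.

0


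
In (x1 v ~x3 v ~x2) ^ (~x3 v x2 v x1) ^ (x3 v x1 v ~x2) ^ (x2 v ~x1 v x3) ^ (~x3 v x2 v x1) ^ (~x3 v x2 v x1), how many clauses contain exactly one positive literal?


A definite clause has exactly one positive literal.
Clause 1: 1 positive -> definite
Clause 2: 2 positive -> not definite
Clause 3: 2 positive -> not definite
Clause 4: 2 positive -> not definite
Clause 5: 2 positive -> not definite
Clause 6: 2 positive -> not definite
Definite clause count = 1.

1


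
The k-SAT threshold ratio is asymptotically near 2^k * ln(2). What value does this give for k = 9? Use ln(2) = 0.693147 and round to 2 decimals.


Using the asymptotic formula: threshold ~ 2^k * ln(2).
2^9 = 512.
512 * 0.693147 = 354.89.

354.89


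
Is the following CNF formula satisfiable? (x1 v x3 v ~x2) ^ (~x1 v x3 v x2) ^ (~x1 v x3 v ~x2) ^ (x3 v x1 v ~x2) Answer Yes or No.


Check all 8 possible truth assignments.
Number of satisfying assignments found: 5.
The formula is satisfiable.

Yes


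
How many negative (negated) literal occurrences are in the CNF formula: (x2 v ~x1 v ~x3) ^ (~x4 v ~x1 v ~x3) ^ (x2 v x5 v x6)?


Scan each clause for negated literals.
Clause 1: 2 negative; Clause 2: 3 negative; Clause 3: 0 negative.
Total negative literal occurrences = 5.

5


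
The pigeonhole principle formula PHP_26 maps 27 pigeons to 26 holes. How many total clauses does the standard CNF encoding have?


The PHP encoding has two parts:
1) At-least-one-hole clauses: 27 (one per pigeon, each with 26 literals).
2) At-most-one-pigeon-per-hole clauses: 26 holes * C(27,2) = 26 * 351 = 9126.
Total clauses = 27 + 9126 = 9153.

9153


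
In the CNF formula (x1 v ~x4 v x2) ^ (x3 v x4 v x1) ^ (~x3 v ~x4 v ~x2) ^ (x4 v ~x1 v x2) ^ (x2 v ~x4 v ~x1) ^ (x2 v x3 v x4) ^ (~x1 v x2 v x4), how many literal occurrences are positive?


Scan each clause for unnegated literals.
Clause 1: 2 positive; Clause 2: 3 positive; Clause 3: 0 positive; Clause 4: 2 positive; Clause 5: 1 positive; Clause 6: 3 positive; Clause 7: 2 positive.
Total positive literal occurrences = 13.

13


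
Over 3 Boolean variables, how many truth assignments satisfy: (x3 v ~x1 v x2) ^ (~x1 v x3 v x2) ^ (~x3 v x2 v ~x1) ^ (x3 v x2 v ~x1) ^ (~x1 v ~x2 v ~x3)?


Enumerate all 8 truth assignments over 3 variables.
Test each against every clause.
Satisfying assignments found: 5.

5


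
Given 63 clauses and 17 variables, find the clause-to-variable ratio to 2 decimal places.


Clause-to-variable ratio = clauses / variables.
63 / 17 = 3.71.

3.71


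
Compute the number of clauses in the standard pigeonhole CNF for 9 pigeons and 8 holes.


The PHP encoding has two parts:
1) At-least-one-hole clauses: 9 (one per pigeon, each with 8 literals).
2) At-most-one-pigeon-per-hole clauses: 8 holes * C(9,2) = 8 * 36 = 288.
Total clauses = 9 + 288 = 297.

297


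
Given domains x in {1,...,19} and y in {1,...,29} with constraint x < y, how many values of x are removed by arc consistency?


For the constraint x < y, x needs a supporting value in y's domain.
x can be at most 28 (one less than y's maximum).
Valid x values from domain: 19 out of 19.
Pruned = 19 - 19 = 0.

0


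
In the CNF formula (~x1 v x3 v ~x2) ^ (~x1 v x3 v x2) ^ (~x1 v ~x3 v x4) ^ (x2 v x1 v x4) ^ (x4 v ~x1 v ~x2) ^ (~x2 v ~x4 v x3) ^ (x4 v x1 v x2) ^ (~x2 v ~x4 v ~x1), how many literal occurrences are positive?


Scan each clause for unnegated literals.
Clause 1: 1 positive; Clause 2: 2 positive; Clause 3: 1 positive; Clause 4: 3 positive; Clause 5: 1 positive; Clause 6: 1 positive; Clause 7: 3 positive; Clause 8: 0 positive.
Total positive literal occurrences = 12.

12


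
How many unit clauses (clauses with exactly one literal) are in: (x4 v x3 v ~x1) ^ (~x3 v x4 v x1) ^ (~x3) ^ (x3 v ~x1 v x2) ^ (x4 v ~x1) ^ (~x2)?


A unit clause contains exactly one literal.
Unit clauses found: (~x3), (~x2).
Count = 2.

2


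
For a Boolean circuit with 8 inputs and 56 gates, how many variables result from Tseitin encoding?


The Tseitin transformation introduces one auxiliary variable per gate.
Total variables = inputs + gates = 8 + 56 = 64.

64


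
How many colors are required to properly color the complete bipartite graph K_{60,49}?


K_{60,49} is bipartite by definition: the two parts are independent sets, with every edge crossing between them.
Color all vertices in one part with color 1 and all vertices in the other part with color 2.
Since the graph has at least one edge, one color does not suffice.
Chromatic number = 2.

2


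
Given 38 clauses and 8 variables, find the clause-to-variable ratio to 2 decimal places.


Clause-to-variable ratio = clauses / variables.
38 / 8 = 4.75.

4.75


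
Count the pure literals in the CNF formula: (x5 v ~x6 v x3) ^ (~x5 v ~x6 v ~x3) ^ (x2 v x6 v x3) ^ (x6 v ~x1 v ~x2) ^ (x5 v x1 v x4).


A pure literal appears in only one polarity across all clauses.
Pure literals: x4 (positive only).
Count = 1.

1


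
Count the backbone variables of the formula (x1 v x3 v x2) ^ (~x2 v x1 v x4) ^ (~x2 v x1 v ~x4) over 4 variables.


Find all satisfying assignments: 10 model(s).
Check which variables have the same value in every model.
No variable is fixed across all models.
Backbone size = 0.

0


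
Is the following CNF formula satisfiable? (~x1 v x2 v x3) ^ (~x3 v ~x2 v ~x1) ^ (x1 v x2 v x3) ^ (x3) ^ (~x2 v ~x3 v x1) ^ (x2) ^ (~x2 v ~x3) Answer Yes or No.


Check all 8 possible truth assignments.
Number of satisfying assignments found: 0.
The formula is unsatisfiable.

No


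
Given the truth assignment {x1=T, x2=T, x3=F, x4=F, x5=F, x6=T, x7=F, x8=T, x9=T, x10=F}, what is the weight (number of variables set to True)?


The weight is the number of variables assigned True.
True variables: x1, x2, x6, x8, x9.
Weight = 5.

5


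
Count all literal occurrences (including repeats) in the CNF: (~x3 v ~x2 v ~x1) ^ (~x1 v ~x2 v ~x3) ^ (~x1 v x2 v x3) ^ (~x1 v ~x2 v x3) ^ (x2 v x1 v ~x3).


Clause lengths: 3, 3, 3, 3, 3.
Sum = 3 + 3 + 3 + 3 + 3 = 15.

15


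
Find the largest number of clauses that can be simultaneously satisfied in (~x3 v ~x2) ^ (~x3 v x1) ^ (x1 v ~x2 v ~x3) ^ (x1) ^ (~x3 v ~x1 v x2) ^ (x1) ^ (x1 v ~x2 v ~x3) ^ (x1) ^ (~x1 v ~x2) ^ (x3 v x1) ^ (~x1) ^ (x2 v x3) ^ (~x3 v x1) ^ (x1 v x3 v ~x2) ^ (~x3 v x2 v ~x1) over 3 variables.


Enumerate all 8 truth assignments.
For each, count how many of the 15 clauses are satisfied.
The formula is not fully satisfiable, so the maximum is below 15.
Maximum simultaneously satisfiable clauses = 13.

13


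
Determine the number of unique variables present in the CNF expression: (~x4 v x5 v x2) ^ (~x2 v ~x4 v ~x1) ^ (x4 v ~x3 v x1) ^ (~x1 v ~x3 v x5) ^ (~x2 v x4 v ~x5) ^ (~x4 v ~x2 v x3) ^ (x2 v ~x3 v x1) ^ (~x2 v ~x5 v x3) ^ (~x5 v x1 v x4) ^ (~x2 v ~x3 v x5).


Identify each distinct variable in the formula.
Variables found: x1, x2, x3, x4, x5.
Total distinct variables = 5.

5


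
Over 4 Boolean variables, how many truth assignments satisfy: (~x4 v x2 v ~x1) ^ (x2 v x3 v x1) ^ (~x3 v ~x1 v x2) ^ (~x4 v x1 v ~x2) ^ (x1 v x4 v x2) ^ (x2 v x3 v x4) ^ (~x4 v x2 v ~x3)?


Enumerate all 16 truth assignments over 4 variables.
Test each against every clause.
Satisfying assignments found: 6.

6


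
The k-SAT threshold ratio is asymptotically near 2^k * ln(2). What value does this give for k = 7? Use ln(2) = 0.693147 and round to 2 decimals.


Using the asymptotic formula: threshold ~ 2^k * ln(2).
2^7 = 128.
128 * 0.693147 = 88.72.

88.72


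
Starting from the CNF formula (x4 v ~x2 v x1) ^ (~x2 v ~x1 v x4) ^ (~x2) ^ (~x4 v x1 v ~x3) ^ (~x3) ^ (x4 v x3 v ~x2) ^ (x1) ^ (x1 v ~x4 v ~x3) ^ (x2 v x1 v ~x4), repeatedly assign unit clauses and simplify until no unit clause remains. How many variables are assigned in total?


Unit propagation repeatedly assigns the literal in any unit clause, then simplifies.
Assignments in order: x2 = F, x3 = F, x1 = T.
No further unit clauses remain.
Total variables assigned = 3.

3


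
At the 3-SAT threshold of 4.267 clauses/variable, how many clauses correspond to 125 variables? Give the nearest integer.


The 3-SAT phase transition occurs at approximately 4.267 clauses per variable.
m = 4.267 * 125 = 533.375.
Rounded to nearest integer: 533.

533


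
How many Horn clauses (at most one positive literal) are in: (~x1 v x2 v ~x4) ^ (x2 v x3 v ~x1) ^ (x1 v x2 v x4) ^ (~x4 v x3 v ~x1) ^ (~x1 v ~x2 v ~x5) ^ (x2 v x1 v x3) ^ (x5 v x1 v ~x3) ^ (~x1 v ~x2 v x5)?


A Horn clause has at most one positive literal.
Clause 1: 1 positive lit(s) -> Horn
Clause 2: 2 positive lit(s) -> not Horn
Clause 3: 3 positive lit(s) -> not Horn
Clause 4: 1 positive lit(s) -> Horn
Clause 5: 0 positive lit(s) -> Horn
Clause 6: 3 positive lit(s) -> not Horn
Clause 7: 2 positive lit(s) -> not Horn
Clause 8: 1 positive lit(s) -> Horn
Total Horn clauses = 4.

4


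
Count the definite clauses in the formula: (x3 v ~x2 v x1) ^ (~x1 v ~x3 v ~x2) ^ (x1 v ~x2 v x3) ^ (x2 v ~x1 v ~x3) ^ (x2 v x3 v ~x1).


A definite clause has exactly one positive literal.
Clause 1: 2 positive -> not definite
Clause 2: 0 positive -> not definite
Clause 3: 2 positive -> not definite
Clause 4: 1 positive -> definite
Clause 5: 2 positive -> not definite
Definite clause count = 1.

1


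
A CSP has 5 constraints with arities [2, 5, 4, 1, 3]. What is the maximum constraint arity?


The arities are: 2, 5, 4, 1, 3.
Scan for the maximum value.
Maximum arity = 5.

5


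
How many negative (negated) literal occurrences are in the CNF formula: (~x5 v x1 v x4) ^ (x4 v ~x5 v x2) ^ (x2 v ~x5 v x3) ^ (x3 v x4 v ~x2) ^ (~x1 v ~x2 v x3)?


Scan each clause for negated literals.
Clause 1: 1 negative; Clause 2: 1 negative; Clause 3: 1 negative; Clause 4: 1 negative; Clause 5: 2 negative.
Total negative literal occurrences = 6.

6


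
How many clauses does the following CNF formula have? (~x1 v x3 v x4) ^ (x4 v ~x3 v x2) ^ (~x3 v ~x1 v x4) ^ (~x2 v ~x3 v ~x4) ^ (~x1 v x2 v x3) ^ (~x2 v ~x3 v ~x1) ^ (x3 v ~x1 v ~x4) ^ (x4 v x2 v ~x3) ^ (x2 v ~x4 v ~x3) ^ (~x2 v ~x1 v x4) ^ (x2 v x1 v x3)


Each group enclosed in parentheses joined by ^ is one clause.
Counting the conjuncts: 11 clauses.

11


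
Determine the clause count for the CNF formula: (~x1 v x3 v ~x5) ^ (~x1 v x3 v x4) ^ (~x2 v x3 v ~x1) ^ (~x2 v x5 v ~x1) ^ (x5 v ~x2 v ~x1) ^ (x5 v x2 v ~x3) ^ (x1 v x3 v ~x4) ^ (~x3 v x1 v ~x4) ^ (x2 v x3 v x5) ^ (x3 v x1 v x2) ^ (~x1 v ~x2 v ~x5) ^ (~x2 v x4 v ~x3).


Each group enclosed in parentheses joined by ^ is one clause.
Counting the conjuncts: 12 clauses.

12


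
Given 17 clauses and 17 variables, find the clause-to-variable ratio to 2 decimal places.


Clause-to-variable ratio = clauses / variables.
17 / 17 = 1.0.

1.0


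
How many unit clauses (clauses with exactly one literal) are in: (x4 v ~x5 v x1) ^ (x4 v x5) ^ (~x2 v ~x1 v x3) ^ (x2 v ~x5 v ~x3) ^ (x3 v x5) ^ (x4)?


A unit clause contains exactly one literal.
Unit clauses found: (x4).
Count = 1.

1


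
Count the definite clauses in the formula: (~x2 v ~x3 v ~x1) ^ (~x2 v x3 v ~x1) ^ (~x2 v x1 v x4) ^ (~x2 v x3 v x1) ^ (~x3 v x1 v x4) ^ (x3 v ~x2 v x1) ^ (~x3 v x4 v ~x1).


A definite clause has exactly one positive literal.
Clause 1: 0 positive -> not definite
Clause 2: 1 positive -> definite
Clause 3: 2 positive -> not definite
Clause 4: 2 positive -> not definite
Clause 5: 2 positive -> not definite
Clause 6: 2 positive -> not definite
Clause 7: 1 positive -> definite
Definite clause count = 2.

2


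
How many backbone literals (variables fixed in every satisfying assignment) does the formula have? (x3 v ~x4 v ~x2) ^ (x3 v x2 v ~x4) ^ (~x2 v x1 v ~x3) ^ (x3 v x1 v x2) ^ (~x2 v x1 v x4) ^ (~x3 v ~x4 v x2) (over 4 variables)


Find all satisfying assignments: 6 model(s).
Check which variables have the same value in every model.
No variable is fixed across all models.
Backbone size = 0.

0


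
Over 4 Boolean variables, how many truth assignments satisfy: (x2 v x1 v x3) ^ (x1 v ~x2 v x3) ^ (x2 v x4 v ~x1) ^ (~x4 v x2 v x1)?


Enumerate all 16 truth assignments over 4 variables.
Test each against every clause.
Satisfying assignments found: 9.

9


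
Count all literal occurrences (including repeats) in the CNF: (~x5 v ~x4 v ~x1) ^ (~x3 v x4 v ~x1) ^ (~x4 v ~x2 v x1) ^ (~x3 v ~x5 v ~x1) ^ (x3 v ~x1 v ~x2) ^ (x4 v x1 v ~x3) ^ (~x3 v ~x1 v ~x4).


Clause lengths: 3, 3, 3, 3, 3, 3, 3.
Sum = 3 + 3 + 3 + 3 + 3 + 3 + 3 = 21.

21


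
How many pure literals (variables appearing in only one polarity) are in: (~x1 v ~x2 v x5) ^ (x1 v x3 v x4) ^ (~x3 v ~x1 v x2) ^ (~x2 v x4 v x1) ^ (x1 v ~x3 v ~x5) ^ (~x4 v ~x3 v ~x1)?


A pure literal appears in only one polarity across all clauses.
No pure literals found.
Count = 0.

0


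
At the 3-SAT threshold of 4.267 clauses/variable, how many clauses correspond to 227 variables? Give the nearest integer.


The 3-SAT phase transition occurs at approximately 4.267 clauses per variable.
m = 4.267 * 227 = 968.609.
Rounded to nearest integer: 969.

969


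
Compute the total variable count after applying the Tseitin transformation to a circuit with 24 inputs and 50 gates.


The Tseitin transformation introduces one auxiliary variable per gate.
Total variables = inputs + gates = 24 + 50 = 74.

74


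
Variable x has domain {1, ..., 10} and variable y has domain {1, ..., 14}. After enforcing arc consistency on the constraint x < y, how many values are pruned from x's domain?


For the constraint x < y, x needs a supporting value in y's domain.
x can be at most 13 (one less than y's maximum).
Valid x values from domain: 10 out of 10.
Pruned = 10 - 10 = 0.

0


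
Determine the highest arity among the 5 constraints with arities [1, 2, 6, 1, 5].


The arities are: 1, 2, 6, 1, 5.
Scan for the maximum value.
Maximum arity = 6.

6


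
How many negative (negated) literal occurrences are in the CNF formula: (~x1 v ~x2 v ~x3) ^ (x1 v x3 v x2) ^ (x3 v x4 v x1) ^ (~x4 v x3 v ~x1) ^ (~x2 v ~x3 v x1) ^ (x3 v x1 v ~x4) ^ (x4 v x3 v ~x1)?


Scan each clause for negated literals.
Clause 1: 3 negative; Clause 2: 0 negative; Clause 3: 0 negative; Clause 4: 2 negative; Clause 5: 2 negative; Clause 6: 1 negative; Clause 7: 1 negative.
Total negative literal occurrences = 9.

9


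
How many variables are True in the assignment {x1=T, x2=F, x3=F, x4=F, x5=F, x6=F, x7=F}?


The weight is the number of variables assigned True.
True variables: x1.
Weight = 1.

1


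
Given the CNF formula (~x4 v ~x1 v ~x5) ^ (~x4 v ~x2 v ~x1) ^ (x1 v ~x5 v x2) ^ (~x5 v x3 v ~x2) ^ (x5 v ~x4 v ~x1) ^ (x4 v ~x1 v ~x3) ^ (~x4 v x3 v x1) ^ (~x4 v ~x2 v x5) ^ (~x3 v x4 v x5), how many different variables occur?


Identify each distinct variable in the formula.
Variables found: x1, x2, x3, x4, x5.
Total distinct variables = 5.

5


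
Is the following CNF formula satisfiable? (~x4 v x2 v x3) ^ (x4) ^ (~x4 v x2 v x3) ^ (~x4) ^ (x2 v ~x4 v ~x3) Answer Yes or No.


Check all 16 possible truth assignments.
Number of satisfying assignments found: 0.
The formula is unsatisfiable.

No


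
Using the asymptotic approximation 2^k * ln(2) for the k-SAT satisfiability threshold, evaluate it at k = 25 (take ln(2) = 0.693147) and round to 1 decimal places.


Using the asymptotic formula: threshold ~ 2^k * ln(2).
2^25 = 33554432.
33554432 * 0.693147 = 23258153.9.

23258153.9


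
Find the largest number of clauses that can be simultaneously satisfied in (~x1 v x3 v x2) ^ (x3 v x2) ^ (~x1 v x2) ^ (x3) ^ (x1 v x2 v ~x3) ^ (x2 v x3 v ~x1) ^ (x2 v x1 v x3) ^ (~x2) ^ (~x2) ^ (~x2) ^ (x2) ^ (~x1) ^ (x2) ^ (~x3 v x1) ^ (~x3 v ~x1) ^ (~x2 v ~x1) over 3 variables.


Enumerate all 8 truth assignments.
For each, count how many of the 16 clauses are satisfied.
The formula is not fully satisfiable, so the maximum is below 16.
Maximum simultaneously satisfiable clauses = 12.

12


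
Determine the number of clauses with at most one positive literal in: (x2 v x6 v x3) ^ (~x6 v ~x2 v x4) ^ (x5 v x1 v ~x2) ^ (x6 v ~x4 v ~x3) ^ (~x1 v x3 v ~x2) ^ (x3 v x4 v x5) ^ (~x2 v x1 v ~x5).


A Horn clause has at most one positive literal.
Clause 1: 3 positive lit(s) -> not Horn
Clause 2: 1 positive lit(s) -> Horn
Clause 3: 2 positive lit(s) -> not Horn
Clause 4: 1 positive lit(s) -> Horn
Clause 5: 1 positive lit(s) -> Horn
Clause 6: 3 positive lit(s) -> not Horn
Clause 7: 1 positive lit(s) -> Horn
Total Horn clauses = 4.

4


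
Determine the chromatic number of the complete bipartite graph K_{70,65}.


K_{70,65} is bipartite by definition: the two parts are independent sets, with every edge crossing between them.
Color all vertices in one part with color 1 and all vertices in the other part with color 2.
Since the graph has at least one edge, one color does not suffice.
Chromatic number = 2.

2


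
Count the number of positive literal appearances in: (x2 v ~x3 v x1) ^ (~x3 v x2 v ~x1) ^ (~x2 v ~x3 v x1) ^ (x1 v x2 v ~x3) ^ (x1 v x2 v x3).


Scan each clause for unnegated literals.
Clause 1: 2 positive; Clause 2: 1 positive; Clause 3: 1 positive; Clause 4: 2 positive; Clause 5: 3 positive.
Total positive literal occurrences = 9.

9


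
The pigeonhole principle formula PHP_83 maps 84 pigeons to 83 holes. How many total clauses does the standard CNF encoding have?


The PHP encoding has two parts:
1) At-least-one-hole clauses: 84 (one per pigeon, each with 83 literals).
2) At-most-one-pigeon-per-hole clauses: 83 holes * C(84,2) = 83 * 3486 = 289338.
Total clauses = 84 + 289338 = 289422.

289422


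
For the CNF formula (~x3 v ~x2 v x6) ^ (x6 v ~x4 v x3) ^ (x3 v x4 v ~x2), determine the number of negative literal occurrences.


Scan each clause for negated literals.
Clause 1: 2 negative; Clause 2: 1 negative; Clause 3: 1 negative.
Total negative literal occurrences = 4.

4


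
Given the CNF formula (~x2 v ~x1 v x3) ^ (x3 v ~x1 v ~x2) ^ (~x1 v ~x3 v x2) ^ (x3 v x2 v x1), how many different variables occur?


Identify each distinct variable in the formula.
Variables found: x1, x2, x3.
Total distinct variables = 3.

3


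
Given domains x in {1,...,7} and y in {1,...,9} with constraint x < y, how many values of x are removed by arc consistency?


For the constraint x < y, x needs a supporting value in y's domain.
x can be at most 8 (one less than y's maximum).
Valid x values from domain: 7 out of 7.
Pruned = 7 - 7 = 0.

0


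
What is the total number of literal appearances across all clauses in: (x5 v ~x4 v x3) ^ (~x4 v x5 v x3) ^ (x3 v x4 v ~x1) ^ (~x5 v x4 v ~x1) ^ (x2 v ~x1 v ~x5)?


Clause lengths: 3, 3, 3, 3, 3.
Sum = 3 + 3 + 3 + 3 + 3 = 15.

15


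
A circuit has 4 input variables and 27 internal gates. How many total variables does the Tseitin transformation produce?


The Tseitin transformation introduces one auxiliary variable per gate.
Total variables = inputs + gates = 4 + 27 = 31.

31


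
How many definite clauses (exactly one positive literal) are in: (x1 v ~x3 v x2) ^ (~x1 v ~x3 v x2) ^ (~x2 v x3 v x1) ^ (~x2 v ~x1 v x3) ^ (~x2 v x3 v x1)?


A definite clause has exactly one positive literal.
Clause 1: 2 positive -> not definite
Clause 2: 1 positive -> definite
Clause 3: 2 positive -> not definite
Clause 4: 1 positive -> definite
Clause 5: 2 positive -> not definite
Definite clause count = 2.

2


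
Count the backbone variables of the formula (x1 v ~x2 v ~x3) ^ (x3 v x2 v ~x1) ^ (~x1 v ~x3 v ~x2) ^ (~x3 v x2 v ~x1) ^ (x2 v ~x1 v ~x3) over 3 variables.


Find all satisfying assignments: 4 model(s).
Check which variables have the same value in every model.
No variable is fixed across all models.
Backbone size = 0.

0


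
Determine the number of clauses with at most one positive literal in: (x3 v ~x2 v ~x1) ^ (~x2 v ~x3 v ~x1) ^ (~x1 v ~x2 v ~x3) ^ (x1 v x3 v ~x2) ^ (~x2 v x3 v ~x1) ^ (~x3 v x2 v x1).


A Horn clause has at most one positive literal.
Clause 1: 1 positive lit(s) -> Horn
Clause 2: 0 positive lit(s) -> Horn
Clause 3: 0 positive lit(s) -> Horn
Clause 4: 2 positive lit(s) -> not Horn
Clause 5: 1 positive lit(s) -> Horn
Clause 6: 2 positive lit(s) -> not Horn
Total Horn clauses = 4.

4


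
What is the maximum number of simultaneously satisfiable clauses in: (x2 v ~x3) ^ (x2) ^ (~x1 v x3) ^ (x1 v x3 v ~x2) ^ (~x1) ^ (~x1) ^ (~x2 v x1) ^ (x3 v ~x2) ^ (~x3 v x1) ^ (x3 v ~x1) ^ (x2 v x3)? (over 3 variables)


Enumerate all 8 truth assignments.
For each, count how many of the 11 clauses are satisfied.
The formula is not fully satisfiable, so the maximum is below 11.
Maximum simultaneously satisfiable clauses = 9.

9


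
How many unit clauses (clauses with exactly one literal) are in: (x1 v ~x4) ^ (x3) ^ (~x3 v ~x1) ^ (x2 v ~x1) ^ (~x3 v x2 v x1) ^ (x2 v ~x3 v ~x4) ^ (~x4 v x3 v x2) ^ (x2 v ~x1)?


A unit clause contains exactly one literal.
Unit clauses found: (x3).
Count = 1.

1


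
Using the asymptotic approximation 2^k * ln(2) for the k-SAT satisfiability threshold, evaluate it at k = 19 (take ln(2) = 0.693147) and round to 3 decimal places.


Using the asymptotic formula: threshold ~ 2^k * ln(2).
2^19 = 524288.
524288 * 0.693147 = 363408.654.

363408.654


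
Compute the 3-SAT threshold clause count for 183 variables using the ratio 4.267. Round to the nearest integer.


The 3-SAT phase transition occurs at approximately 4.267 clauses per variable.
m = 4.267 * 183 = 780.861.
Rounded to nearest integer: 781.

781


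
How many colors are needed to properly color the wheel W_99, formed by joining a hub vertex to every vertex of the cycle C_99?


W_99 consists of the cycle C_99 together with a hub vertex adjacent to every cycle vertex.
The cycle C_99 needs 3 colors (odd cycle -> 3).
The hub is adjacent to every cycle vertex, so it must receive a new color distinct from all of them.
Chromatic number = 3 + 1 = 4.

4


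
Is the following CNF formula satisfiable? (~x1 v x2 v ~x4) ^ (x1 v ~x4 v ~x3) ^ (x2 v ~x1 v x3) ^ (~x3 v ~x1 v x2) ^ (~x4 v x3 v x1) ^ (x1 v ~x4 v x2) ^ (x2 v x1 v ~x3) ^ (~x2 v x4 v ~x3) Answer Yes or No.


Check all 16 possible truth assignments.
Number of satisfying assignments found: 5.
The formula is satisfiable.

Yes


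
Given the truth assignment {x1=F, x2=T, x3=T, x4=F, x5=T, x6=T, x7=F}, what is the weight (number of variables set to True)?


The weight is the number of variables assigned True.
True variables: x2, x3, x5, x6.
Weight = 4.

4


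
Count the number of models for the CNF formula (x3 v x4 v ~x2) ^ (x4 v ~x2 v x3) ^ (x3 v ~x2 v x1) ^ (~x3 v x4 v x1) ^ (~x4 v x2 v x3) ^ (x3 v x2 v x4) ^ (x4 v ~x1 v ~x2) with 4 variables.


Enumerate all 16 truth assignments over 4 variables.
Test each against every clause.
Satisfying assignments found: 6.

6


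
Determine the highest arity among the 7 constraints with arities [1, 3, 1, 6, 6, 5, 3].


The arities are: 1, 3, 1, 6, 6, 5, 3.
Scan for the maximum value.
Maximum arity = 6.

6


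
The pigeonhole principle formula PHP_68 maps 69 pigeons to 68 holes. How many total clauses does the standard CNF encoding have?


The PHP encoding has two parts:
1) At-least-one-hole clauses: 69 (one per pigeon, each with 68 literals).
2) At-most-one-pigeon-per-hole clauses: 68 holes * C(69,2) = 68 * 2346 = 159528.
Total clauses = 69 + 159528 = 159597.

159597


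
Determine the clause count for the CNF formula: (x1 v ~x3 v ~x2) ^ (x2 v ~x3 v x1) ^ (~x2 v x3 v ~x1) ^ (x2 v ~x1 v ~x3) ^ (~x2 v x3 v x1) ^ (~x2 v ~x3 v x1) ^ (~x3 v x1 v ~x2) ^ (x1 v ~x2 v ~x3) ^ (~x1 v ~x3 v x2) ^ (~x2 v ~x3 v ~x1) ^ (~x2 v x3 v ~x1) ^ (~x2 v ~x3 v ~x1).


Each group enclosed in parentheses joined by ^ is one clause.
Counting the conjuncts: 12 clauses.

12


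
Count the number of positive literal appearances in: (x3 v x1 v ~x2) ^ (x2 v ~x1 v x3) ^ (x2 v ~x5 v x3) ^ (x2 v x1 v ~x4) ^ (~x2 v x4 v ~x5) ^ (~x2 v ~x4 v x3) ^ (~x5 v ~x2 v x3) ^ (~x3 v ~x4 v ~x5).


Scan each clause for unnegated literals.
Clause 1: 2 positive; Clause 2: 2 positive; Clause 3: 2 positive; Clause 4: 2 positive; Clause 5: 1 positive; Clause 6: 1 positive; Clause 7: 1 positive; Clause 8: 0 positive.
Total positive literal occurrences = 11.

11


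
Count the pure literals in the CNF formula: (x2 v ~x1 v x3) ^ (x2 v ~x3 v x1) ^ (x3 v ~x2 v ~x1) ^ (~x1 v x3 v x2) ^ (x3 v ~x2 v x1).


A pure literal appears in only one polarity across all clauses.
No pure literals found.
Count = 0.

0


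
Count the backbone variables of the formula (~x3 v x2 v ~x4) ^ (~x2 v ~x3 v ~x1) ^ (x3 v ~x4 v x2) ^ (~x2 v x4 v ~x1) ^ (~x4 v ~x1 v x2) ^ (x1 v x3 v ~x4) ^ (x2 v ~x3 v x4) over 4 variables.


Find all satisfying assignments: 6 model(s).
Check which variables have the same value in every model.
No variable is fixed across all models.
Backbone size = 0.

0


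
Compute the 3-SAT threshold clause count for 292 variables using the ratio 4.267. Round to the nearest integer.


The 3-SAT phase transition occurs at approximately 4.267 clauses per variable.
m = 4.267 * 292 = 1245.964.
Rounded to nearest integer: 1246.

1246


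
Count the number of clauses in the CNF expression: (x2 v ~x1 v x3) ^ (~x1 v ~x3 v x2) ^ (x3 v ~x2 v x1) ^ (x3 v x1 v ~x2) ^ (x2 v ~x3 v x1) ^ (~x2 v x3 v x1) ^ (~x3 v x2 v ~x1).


Each group enclosed in parentheses joined by ^ is one clause.
Counting the conjuncts: 7 clauses.

7


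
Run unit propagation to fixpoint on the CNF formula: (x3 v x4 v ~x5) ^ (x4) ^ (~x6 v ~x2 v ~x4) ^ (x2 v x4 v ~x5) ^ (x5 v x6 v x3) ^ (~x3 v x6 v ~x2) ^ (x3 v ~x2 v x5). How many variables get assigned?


Unit propagation repeatedly assigns the literal in any unit clause, then simplifies.
Assignments in order: x4 = T.
No further unit clauses remain.
Total variables assigned = 1.

1


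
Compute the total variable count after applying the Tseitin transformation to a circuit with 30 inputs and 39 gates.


The Tseitin transformation introduces one auxiliary variable per gate.
Total variables = inputs + gates = 30 + 39 = 69.

69


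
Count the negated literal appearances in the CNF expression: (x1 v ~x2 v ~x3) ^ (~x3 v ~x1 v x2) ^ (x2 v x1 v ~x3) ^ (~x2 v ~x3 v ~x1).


Scan each clause for negated literals.
Clause 1: 2 negative; Clause 2: 2 negative; Clause 3: 1 negative; Clause 4: 3 negative.
Total negative literal occurrences = 8.

8


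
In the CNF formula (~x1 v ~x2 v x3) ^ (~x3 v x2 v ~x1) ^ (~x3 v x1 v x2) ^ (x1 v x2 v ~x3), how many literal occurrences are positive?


Scan each clause for unnegated literals.
Clause 1: 1 positive; Clause 2: 1 positive; Clause 3: 2 positive; Clause 4: 2 positive.
Total positive literal occurrences = 6.

6


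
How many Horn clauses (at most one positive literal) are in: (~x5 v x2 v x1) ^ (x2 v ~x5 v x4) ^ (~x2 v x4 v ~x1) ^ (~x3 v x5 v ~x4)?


A Horn clause has at most one positive literal.
Clause 1: 2 positive lit(s) -> not Horn
Clause 2: 2 positive lit(s) -> not Horn
Clause 3: 1 positive lit(s) -> Horn
Clause 4: 1 positive lit(s) -> Horn
Total Horn clauses = 2.

2


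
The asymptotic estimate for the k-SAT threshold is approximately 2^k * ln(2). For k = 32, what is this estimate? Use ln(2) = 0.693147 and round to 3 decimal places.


Using the asymptotic formula: threshold ~ 2^k * ln(2).
2^32 = 4294967296.
4294967296 * 0.693147 = 2977043696.321.

2977043696.321


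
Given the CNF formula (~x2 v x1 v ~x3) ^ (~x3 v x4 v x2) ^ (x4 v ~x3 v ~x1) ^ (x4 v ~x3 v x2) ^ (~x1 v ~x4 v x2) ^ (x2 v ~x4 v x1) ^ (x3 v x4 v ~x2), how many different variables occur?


Identify each distinct variable in the formula.
Variables found: x1, x2, x3, x4.
Total distinct variables = 4.

4


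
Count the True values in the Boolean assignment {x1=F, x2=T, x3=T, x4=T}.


The weight is the number of variables assigned True.
True variables: x2, x3, x4.
Weight = 3.

3


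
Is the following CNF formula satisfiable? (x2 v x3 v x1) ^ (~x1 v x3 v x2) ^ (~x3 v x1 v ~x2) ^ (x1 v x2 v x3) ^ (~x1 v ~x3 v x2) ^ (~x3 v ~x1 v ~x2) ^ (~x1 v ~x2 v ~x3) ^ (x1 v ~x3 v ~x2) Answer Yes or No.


Check all 8 possible truth assignments.
Number of satisfying assignments found: 3.
The formula is satisfiable.

Yes


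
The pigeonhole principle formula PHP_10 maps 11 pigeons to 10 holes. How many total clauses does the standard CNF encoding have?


The PHP encoding has two parts:
1) At-least-one-hole clauses: 11 (one per pigeon, each with 10 literals).
2) At-most-one-pigeon-per-hole clauses: 10 holes * C(11,2) = 10 * 55 = 550.
Total clauses = 11 + 550 = 561.

561


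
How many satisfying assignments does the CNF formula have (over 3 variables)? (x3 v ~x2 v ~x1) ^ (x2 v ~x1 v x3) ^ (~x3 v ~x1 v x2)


Enumerate all 8 truth assignments over 3 variables.
Test each against every clause.
Satisfying assignments found: 5.

5


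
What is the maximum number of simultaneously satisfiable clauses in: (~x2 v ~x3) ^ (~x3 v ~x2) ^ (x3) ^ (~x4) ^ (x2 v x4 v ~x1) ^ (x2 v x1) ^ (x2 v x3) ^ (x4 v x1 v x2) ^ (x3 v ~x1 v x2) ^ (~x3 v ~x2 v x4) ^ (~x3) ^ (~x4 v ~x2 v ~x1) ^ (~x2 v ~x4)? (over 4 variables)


Enumerate all 16 truth assignments.
For each, count how many of the 13 clauses are satisfied.
The formula is not fully satisfiable, so the maximum is below 13.
Maximum simultaneously satisfiable clauses = 12.

12


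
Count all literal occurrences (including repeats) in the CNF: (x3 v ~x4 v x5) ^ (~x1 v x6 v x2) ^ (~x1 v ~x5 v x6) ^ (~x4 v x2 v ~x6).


Clause lengths: 3, 3, 3, 3.
Sum = 3 + 3 + 3 + 3 = 12.

12


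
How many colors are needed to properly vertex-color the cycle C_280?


A cycle on an even number of vertices is bipartite: alternate two colors around the cycle.
Since 280 is even, two colors suffice, and at least two are needed because the graph has edges.
Chromatic number = 2.

2


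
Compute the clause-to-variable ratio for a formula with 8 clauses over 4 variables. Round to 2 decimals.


Clause-to-variable ratio = clauses / variables.
8 / 4 = 2.0.

2.0


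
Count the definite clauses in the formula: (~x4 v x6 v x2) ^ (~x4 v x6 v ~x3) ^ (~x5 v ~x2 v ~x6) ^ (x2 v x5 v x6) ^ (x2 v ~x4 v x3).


A definite clause has exactly one positive literal.
Clause 1: 2 positive -> not definite
Clause 2: 1 positive -> definite
Clause 3: 0 positive -> not definite
Clause 4: 3 positive -> not definite
Clause 5: 2 positive -> not definite
Definite clause count = 1.

1


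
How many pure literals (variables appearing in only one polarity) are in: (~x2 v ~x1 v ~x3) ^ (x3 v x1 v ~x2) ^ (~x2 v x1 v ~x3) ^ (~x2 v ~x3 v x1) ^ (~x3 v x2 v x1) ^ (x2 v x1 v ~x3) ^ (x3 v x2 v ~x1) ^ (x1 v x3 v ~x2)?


A pure literal appears in only one polarity across all clauses.
No pure literals found.
Count = 0.

0


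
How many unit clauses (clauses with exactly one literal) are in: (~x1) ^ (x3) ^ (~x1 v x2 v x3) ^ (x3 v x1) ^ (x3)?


A unit clause contains exactly one literal.
Unit clauses found: (~x1), (x3), (x3).
Count = 3.

3


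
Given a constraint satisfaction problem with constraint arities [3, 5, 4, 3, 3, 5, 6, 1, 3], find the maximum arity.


The arities are: 3, 5, 4, 3, 3, 5, 6, 1, 3.
Scan for the maximum value.
Maximum arity = 6.

6


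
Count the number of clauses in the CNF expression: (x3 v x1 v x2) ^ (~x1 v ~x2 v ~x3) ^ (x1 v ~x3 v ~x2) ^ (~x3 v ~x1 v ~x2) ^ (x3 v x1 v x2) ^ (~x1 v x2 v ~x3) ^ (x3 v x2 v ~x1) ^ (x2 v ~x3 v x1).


Each group enclosed in parentheses joined by ^ is one clause.
Counting the conjuncts: 8 clauses.

8


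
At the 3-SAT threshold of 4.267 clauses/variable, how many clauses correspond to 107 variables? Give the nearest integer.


The 3-SAT phase transition occurs at approximately 4.267 clauses per variable.
m = 4.267 * 107 = 456.569.
Rounded to nearest integer: 457.

457


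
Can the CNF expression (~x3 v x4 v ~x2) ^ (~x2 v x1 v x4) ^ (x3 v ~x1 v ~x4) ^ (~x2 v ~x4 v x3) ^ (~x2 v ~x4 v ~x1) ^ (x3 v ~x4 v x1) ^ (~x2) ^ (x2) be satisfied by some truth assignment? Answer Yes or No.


Check all 16 possible truth assignments.
Number of satisfying assignments found: 0.
The formula is unsatisfiable.

No


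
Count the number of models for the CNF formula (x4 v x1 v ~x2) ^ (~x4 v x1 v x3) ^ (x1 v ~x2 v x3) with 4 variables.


Enumerate all 16 truth assignments over 4 variables.
Test each against every clause.
Satisfying assignments found: 12.

12


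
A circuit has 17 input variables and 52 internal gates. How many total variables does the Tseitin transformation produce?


The Tseitin transformation introduces one auxiliary variable per gate.
Total variables = inputs + gates = 17 + 52 = 69.

69


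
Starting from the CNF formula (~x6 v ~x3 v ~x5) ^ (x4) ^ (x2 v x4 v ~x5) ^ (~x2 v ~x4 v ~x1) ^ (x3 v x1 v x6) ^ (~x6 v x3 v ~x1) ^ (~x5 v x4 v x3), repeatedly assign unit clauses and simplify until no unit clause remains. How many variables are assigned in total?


Unit propagation repeatedly assigns the literal in any unit clause, then simplifies.
Assignments in order: x4 = T.
No further unit clauses remain.
Total variables assigned = 1.

1


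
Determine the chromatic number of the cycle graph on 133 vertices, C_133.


An odd cycle cannot be 2-colored: alternating two colors around the cycle returns to the start with a conflict.
Since 133 is odd, three colors are required (and three suffice).
Chromatic number = 3.

3


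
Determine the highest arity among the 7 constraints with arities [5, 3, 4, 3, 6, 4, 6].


The arities are: 5, 3, 4, 3, 6, 4, 6.
Scan for the maximum value.
Maximum arity = 6.

6


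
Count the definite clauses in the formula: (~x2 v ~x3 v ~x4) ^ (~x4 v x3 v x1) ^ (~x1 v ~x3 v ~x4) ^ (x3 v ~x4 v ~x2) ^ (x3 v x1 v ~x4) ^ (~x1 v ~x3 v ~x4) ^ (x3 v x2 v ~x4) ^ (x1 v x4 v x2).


A definite clause has exactly one positive literal.
Clause 1: 0 positive -> not definite
Clause 2: 2 positive -> not definite
Clause 3: 0 positive -> not definite
Clause 4: 1 positive -> definite
Clause 5: 2 positive -> not definite
Clause 6: 0 positive -> not definite
Clause 7: 2 positive -> not definite
Clause 8: 3 positive -> not definite
Definite clause count = 1.

1


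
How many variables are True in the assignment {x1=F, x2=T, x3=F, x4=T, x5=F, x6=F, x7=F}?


The weight is the number of variables assigned True.
True variables: x2, x4.
Weight = 2.

2


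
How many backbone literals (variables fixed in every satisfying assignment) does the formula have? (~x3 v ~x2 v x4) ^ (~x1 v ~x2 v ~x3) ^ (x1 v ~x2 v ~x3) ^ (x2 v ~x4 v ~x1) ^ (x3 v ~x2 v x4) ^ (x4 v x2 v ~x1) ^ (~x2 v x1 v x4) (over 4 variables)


Find all satisfying assignments: 6 model(s).
Check which variables have the same value in every model.
No variable is fixed across all models.
Backbone size = 0.

0


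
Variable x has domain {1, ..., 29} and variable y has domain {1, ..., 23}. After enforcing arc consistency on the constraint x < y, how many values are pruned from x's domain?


For the constraint x < y, x needs a supporting value in y's domain.
x can be at most 22 (one less than y's maximum).
Valid x values from domain: 22 out of 29.
Pruned = 29 - 22 = 7.

7
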